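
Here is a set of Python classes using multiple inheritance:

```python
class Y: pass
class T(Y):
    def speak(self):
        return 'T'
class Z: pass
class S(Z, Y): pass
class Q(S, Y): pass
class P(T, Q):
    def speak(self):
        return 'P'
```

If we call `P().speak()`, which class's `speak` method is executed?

P

L[P] = P + merge(L[T], L[Q], [T Q])
  take T:  [T Y object] + [Q S Z Y object] + [T Q]
  take Q:  [Y object] + [Q S Z Y object] + [Q]
  take S:  [Y object] + [S Z Y object]
  take Z:  [Y object] + [Z Y object]
  take Y:  [Y object] + [Y object]
  take object:  [object] + [object]
MRO: P T Q S Z Y object
speak is defined in: P, T. First along the MRO is P.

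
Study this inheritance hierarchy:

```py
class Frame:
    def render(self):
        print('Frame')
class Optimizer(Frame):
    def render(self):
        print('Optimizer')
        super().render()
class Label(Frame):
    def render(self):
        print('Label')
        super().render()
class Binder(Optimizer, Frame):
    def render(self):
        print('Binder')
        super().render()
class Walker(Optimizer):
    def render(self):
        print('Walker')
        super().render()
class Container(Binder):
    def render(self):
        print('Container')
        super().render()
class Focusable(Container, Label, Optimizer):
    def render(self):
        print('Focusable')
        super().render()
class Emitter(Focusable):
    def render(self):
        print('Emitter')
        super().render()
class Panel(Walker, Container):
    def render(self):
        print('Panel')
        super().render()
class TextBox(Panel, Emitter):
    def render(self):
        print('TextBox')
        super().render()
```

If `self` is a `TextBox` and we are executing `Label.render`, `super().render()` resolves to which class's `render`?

Optimizer

L[TextBox] = TextBox + merge(L[Panel], L[Emitter], [Panel Emitter])
  take Panel:  [Panel Walker Container Binder Optimizer Frame object] + [Emitter Focusable Container Binder Label Optimizer Frame object] + [Panel Emitter]
  take Walker:  [Walker Container Binder Optimizer Frame object] + [Emitter Focusable Container Binder Label Optimizer Frame object] + [Emitter]
  take Emitter:  [Container Binder Optimizer Frame object] + [Emitter Focusable Container Binder Label Optimizer Frame object] + [Emitter]
  take Focusable:  [Container Binder Optimizer Frame object] + [Focusable Container Binder Label Optimizer Frame object]
  take Container:  [Container Binder Optimizer Frame object] + [Container Binder Label Optimizer Frame object]
  take Binder:  [Binder Optimizer Frame object] + [Binder Label Optimizer Frame object]
  take Label:  [Optimizer Frame object] + [Label Optimizer Frame object]
  take Optimizer:  [Optimizer Frame object] + [Optimizer Frame object]
  take Frame:  [Frame object] + [Frame object]
  take object:  [object] + [object]
MRO: TextBox Panel Walker Emitter Focusable Container Binder Label Optimizer Frame object
super() in Label.render on a TextBox instance goes to the class after Label in TextBox's MRO: Optimizer.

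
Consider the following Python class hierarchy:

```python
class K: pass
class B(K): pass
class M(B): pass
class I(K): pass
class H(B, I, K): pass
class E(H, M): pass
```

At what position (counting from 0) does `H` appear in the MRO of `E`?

1

L[E] = E + merge(L[H], L[M], [H M])
  take H:  [H B I K object] + [M B K object] + [H M]
  take M:  [B I K object] + [M B K object] + [M]
  take B:  [B I K object] + [B K object]
  take I:  [I K object] + [K object]
  take K:  [K object] + [K object]
  take object:  [object] + [object]
MRO: E H M B I K object
H sits at index 1.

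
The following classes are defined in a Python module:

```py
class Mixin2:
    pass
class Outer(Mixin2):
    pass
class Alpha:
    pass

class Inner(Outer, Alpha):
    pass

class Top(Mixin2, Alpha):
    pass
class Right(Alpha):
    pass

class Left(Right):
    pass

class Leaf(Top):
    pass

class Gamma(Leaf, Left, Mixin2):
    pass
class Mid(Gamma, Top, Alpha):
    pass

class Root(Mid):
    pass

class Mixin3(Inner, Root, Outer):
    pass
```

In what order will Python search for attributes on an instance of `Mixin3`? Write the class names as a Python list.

[Mixin3, Inner, Root, Outer, Mid, Gamma, Leaf, Top, Left, Mixin2, Right, Alpha, object]

L[Mixin3] = Mixin3 + merge(L[Inner], L[Root], L[Outer], [Inner Root Outer])
  take Inner:  [Inner Outer Mixin2 Alpha object] + [Root Mid Gamma Leaf Top Left Mixin2 Right Alpha object] + [Outer Mixin2 object] + [Inner Root Outer]
  take Root:  [Outer Mixin2 Alpha object] + [Root Mid Gamma Leaf Top Left Mixin2 Right Alpha object] + [Outer Mixin2 object] + [Root Outer]
  take Outer:  [Outer Mixin2 Alpha object] + [Mid Gamma Leaf Top Left Mixin2 Right Alpha object] + [Outer Mixin2 object] + [Outer]
  take Mid:  [Mixin2 Alpha object] + [Mid Gamma Leaf Top Left Mixin2 Right Alpha object] + [Mixin2 object]
  take Gamma:  [Mixin2 Alpha object] + [Gamma Leaf Top Left Mixin2 Right Alpha object] + [Mixin2 object]
  take Leaf:  [Mixin2 Alpha object] + [Leaf Top Left Mixin2 Right Alpha object] + [Mixin2 object]
  take Top:  [Mixin2 Alpha object] + [Top Left Mixin2 Right Alpha object] + [Mixin2 object]
  take Left:  [Mixin2 Alpha object] + [Left Mixin2 Right Alpha object] + [Mixin2 object]
  take Mixin2:  [Mixin2 Alpha object] + [Mixin2 Right Alpha object] + [Mixin2 object]
  take Right:  [Alpha object] + [Right Alpha object] + [object]
  take Alpha:  [Alpha object] + [Alpha object] + [object]
  take object:  [object] + [object] + [object]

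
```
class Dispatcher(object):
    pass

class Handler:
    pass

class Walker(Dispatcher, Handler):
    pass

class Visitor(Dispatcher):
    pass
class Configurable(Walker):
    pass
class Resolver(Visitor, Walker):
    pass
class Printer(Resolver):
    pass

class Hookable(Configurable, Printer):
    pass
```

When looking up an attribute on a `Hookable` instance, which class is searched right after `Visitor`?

L[Hookable] = Hookable + merge(L[Configurable], L[Printer], [Configurable Printer])
  take Configurable:  [Configurable Walker Dispatcher Handler object] + [Printer Resolver Visitor Walker Dispatcher Handler object] + [Configurable Printer]
  take Printer:  [Walker Dispatcher Handler object] + [Printer Resolver Visitor Walker Dispatcher Handler object] + [Printer]
  take Resolver:  [Walker Dispatcher Handler object] + [Resolver Visitor Walker Dispatcher Handler object]
  take Visitor:  [Walker Dispatcher Handler object] + [Visitor Walker Dispatcher Handler object]
  take Walker:  [Walker Dispatcher Handler object] + [Walker Dispatcher Handler object]
  take Dispatcher:  [Dispatcher Handler object] + [Dispatcher Handler object]
  take Handler:  [Handler object] + [Handler object]
  take object:  [object] + [object]
MRO: Hookable Configurable Printer Resolver Visitor Walker Dispatcher Handler object
Visitor is at position 4; next is Walker.

Walker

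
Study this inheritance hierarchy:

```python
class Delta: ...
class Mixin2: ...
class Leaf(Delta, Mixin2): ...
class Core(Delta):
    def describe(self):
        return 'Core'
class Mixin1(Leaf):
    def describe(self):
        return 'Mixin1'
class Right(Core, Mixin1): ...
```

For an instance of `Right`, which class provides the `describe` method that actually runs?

Core

L[Right] = Right + merge(L[Core], L[Mixin1], [Core Mixin1])
  take Core:  [Core Delta object] + [Mixin1 Leaf Delta Mixin2 object] + [Core Mixin1]
  take Mixin1:  [Delta object] + [Mixin1 Leaf Delta Mixin2 object] + [Mixin1]
  take Leaf:  [Delta object] + [Leaf Delta Mixin2 object]
  take Delta:  [Delta object] + [Delta Mixin2 object]
  take Mixin2:  [object] + [Mixin2 object]
  take object:  [object] + [object]
MRO: Right Core Mixin1 Leaf Delta Mixin2 object
describe is defined in: Core, Mixin1. First along the MRO is Core.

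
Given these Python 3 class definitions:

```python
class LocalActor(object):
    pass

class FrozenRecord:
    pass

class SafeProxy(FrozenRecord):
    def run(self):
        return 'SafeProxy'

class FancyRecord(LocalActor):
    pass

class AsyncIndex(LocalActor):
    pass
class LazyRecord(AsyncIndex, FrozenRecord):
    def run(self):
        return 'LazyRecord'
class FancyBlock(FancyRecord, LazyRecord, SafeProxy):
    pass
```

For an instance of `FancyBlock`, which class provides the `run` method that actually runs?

LazyRecord

L[FancyBlock] = FancyBlock + merge(L[FancyRecord], L[LazyRecord], L[SafeProxy], [FancyRecord LazyRecord SafeProxy])
  take FancyRecord:  [FancyRecord LocalActor object] + [LazyRecord AsyncIndex LocalActor FrozenRecord object] + [SafeProxy FrozenRecord object] + [FancyRecord LazyRecord SafeProxy]
  take LazyRecord:  [LocalActor object] + [LazyRecord AsyncIndex LocalActor FrozenRecord object] + [SafeProxy FrozenRecord object] + [LazyRecord SafeProxy]
  take AsyncIndex:  [LocalActor object] + [AsyncIndex LocalActor FrozenRecord object] + [SafeProxy FrozenRecord object] + [SafeProxy]
  take LocalActor:  [LocalActor object] + [LocalActor FrozenRecord object] + [SafeProxy FrozenRecord object] + [SafeProxy]
  take SafeProxy:  [object] + [FrozenRecord object] + [SafeProxy FrozenRecord object] + [SafeProxy]
  take FrozenRecord:  [object] + [FrozenRecord object] + [FrozenRecord object]
  take object:  [object] + [object] + [object]
MRO: FancyBlock FancyRecord LazyRecord AsyncIndex LocalActor SafeProxy FrozenRecord object
run is defined in: LazyRecord, SafeProxy. First along the MRO is LazyRecord.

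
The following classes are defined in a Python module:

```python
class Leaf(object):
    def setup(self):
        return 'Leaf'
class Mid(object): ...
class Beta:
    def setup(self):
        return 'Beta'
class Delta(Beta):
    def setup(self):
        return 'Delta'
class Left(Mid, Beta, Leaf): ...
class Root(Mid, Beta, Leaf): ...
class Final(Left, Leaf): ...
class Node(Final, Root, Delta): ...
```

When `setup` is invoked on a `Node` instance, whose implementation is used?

Delta

L[Node] = Node + merge(L[Final], L[Root], L[Delta], [Final Root Delta])
  take Final:  [Final Left Mid Beta Leaf object] + [Root Mid Beta Leaf object] + [Delta Beta object] + [Final Root Delta]
  take Left:  [Left Mid Beta Leaf object] + [Root Mid Beta Leaf object] + [Delta Beta object] + [Root Delta]
  take Root:  [Mid Beta Leaf object] + [Root Mid Beta Leaf object] + [Delta Beta object] + [Root Delta]
  take Mid:  [Mid Beta Leaf object] + [Mid Beta Leaf object] + [Delta Beta object] + [Delta]
  take Delta:  [Beta Leaf object] + [Beta Leaf object] + [Delta Beta object] + [Delta]
  take Beta:  [Beta Leaf object] + [Beta Leaf object] + [Beta object]
  take Leaf:  [Leaf object] + [Leaf object] + [object]
  take object:  [object] + [object] + [object]
MRO: Node Final Left Root Mid Delta Beta Leaf object
setup is defined in: Beta, Delta, Leaf. First along the MRO is Delta.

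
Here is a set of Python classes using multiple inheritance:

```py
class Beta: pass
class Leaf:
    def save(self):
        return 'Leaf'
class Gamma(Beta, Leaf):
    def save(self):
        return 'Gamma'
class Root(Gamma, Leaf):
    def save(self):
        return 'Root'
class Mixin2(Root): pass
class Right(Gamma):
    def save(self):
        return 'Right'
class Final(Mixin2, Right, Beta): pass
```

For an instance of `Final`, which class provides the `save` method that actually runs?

Root

L[Final] = Final + merge(L[Mixin2], L[Right], L[Beta], [Mixin2 Right Beta])
  take Mixin2:  [Mixin2 Root Gamma Beta Leaf object] + [Right Gamma Beta Leaf object] + [Beta object] + [Mixin2 Right Beta]
  take Root:  [Root Gamma Beta Leaf object] + [Right Gamma Beta Leaf object] + [Beta object] + [Right Beta]
  take Right:  [Gamma Beta Leaf object] + [Right Gamma Beta Leaf object] + [Beta object] + [Right Beta]
  take Gamma:  [Gamma Beta Leaf object] + [Gamma Beta Leaf object] + [Beta object] + [Beta]
  take Beta:  [Beta Leaf object] + [Beta Leaf object] + [Beta object] + [Beta]
  take Leaf:  [Leaf object] + [Leaf object] + [object]
  take object:  [object] + [object] + [object]
MRO: Final Mixin2 Root Right Gamma Beta Leaf object
save is defined in: Gamma, Leaf, Right, Root. First along the MRO is Root.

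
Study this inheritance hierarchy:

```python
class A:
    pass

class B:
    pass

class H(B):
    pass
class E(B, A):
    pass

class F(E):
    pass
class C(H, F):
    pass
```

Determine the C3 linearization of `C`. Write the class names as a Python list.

[C, H, F, E, B, A, object]

L[C] = C + merge(L[H], L[F], [H F])
  take H:  [H B object] + [F E B A object] + [H F]
  take F:  [B object] + [F E B A object] + [F]
  take E:  [B object] + [E B A object]
  take B:  [B object] + [B A object]
  take A:  [object] + [A object]
  take object:  [object] + [object]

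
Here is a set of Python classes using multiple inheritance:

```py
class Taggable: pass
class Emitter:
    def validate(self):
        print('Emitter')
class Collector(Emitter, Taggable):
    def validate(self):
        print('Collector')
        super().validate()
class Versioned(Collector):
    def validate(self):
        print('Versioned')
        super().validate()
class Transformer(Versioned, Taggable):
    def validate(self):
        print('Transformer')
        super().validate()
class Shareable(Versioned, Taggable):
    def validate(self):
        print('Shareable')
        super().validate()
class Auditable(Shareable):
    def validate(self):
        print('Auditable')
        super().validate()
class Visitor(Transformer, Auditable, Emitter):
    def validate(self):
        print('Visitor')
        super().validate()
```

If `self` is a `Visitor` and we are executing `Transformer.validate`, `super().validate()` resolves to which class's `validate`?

L[Visitor] = Visitor + merge(L[Transformer], L[Auditable], L[Emitter], [Transformer Auditable Emitter])
  take Transformer:  [Transformer Versioned Collector Emitter Taggable object] + [Auditable Shareable Versioned Collector Emitter Taggable object] + [Emitter object] + [Transformer Auditable Emitter]
  take Auditable:  [Versioned Collector Emitter Taggable object] + [Auditable Shareable Versioned Collector Emitter Taggable object] + [Emitter object] + [Auditable Emitter]
  take Shareable:  [Versioned Collector Emitter Taggable object] + [Shareable Versioned Collector Emitter Taggable object] + [Emitter object] + [Emitter]
  take Versioned:  [Versioned Collector Emitter Taggable object] + [Versioned Collector Emitter Taggable object] + [Emitter object] + [Emitter]
  take Collector:  [Collector Emitter Taggable object] + [Collector Emitter Taggable object] + [Emitter object] + [Emitter]
  take Emitter:  [Emitter Taggable object] + [Emitter Taggable object] + [Emitter object] + [Emitter]
  take Taggable:  [Taggable object] + [Taggable object] + [object]
  take object:  [object] + [object] + [object]
MRO: Visitor Transformer Auditable Shareable Versioned Collector Emitter Taggable object
super() in Transformer.validate on a Visitor instance goes to the class after Transformer in Visitor's MRO: Auditable.

Auditable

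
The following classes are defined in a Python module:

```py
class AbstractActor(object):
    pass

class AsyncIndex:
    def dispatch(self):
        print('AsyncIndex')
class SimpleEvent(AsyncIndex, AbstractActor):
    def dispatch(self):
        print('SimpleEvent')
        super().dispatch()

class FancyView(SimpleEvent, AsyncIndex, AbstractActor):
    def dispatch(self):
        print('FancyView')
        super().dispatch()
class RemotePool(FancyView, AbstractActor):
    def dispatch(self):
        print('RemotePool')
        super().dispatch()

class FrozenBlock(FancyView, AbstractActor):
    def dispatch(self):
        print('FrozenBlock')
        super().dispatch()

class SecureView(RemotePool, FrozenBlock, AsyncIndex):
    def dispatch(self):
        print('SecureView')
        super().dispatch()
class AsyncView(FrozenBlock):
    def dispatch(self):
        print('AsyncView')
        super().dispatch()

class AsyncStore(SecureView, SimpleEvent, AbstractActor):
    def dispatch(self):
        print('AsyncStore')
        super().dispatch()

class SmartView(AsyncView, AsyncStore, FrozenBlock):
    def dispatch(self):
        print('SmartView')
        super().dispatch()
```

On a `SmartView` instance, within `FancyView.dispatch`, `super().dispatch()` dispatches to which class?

SimpleEvent

L[SmartView] = SmartView + merge(L[AsyncView], L[AsyncStore], L[FrozenBlock], [AsyncView AsyncStore FrozenBlock])
  take AsyncView:  [AsyncView FrozenBlock FancyView SimpleEvent AsyncIndex AbstractActor object] + [AsyncStore SecureView RemotePool FrozenBlock FancyView SimpleEvent AsyncIndex AbstractActor object] + [FrozenBlock FancyView SimpleEvent AsyncIndex AbstractActor object] + [AsyncView AsyncStore FrozenBlock]
  take AsyncStore:  [FrozenBlock FancyView SimpleEvent AsyncIndex AbstractActor object] + [AsyncStore SecureView RemotePool FrozenBlock FancyView SimpleEvent AsyncIndex AbstractActor object] + [FrozenBlock FancyView SimpleEvent AsyncIndex AbstractActor object] + [AsyncStore FrozenBlock]
  take SecureView:  [FrozenBlock FancyView SimpleEvent AsyncIndex AbstractActor object] + [SecureView RemotePool FrozenBlock FancyView SimpleEvent AsyncIndex AbstractActor object] + [FrozenBlock FancyView SimpleEvent AsyncIndex AbstractActor object] + [FrozenBlock]
  take RemotePool:  [FrozenBlock FancyView SimpleEvent AsyncIndex AbstractActor object] + [RemotePool FrozenBlock FancyView SimpleEvent AsyncIndex AbstractActor object] + [FrozenBlock FancyView SimpleEvent AsyncIndex AbstractActor object] + [FrozenBlock]
  take FrozenBlock:  [FrozenBlock FancyView SimpleEvent AsyncIndex AbstractActor object] + [FrozenBlock FancyView SimpleEvent AsyncIndex AbstractActor object] + [FrozenBlock FancyView SimpleEvent AsyncIndex AbstractActor object] + [FrozenBlock]
  take FancyView:  [FancyView SimpleEvent AsyncIndex AbstractActor object] + [FancyView SimpleEvent AsyncIndex AbstractActor object] + [FancyView SimpleEvent AsyncIndex AbstractActor object]
  take SimpleEvent:  [SimpleEvent AsyncIndex AbstractActor object] + [SimpleEvent AsyncIndex AbstractActor object] + [SimpleEvent AsyncIndex AbstractActor object]
  take AsyncIndex:  [AsyncIndex AbstractActor object] + [AsyncIndex AbstractActor object] + [AsyncIndex AbstractActor object]
  take AbstractActor:  [AbstractActor object] + [AbstractActor object] + [AbstractActor object]
  take object:  [object] + [object] + [object]
MRO: SmartView AsyncView AsyncStore SecureView RemotePool FrozenBlock FancyView SimpleEvent AsyncIndex AbstractActor object
super() in FancyView.dispatch on a SmartView instance goes to the class after FancyView in SmartView's MRO: SimpleEvent.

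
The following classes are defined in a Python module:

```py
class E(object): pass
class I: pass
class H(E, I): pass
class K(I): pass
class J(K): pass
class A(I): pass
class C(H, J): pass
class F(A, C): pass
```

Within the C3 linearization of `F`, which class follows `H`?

E

L[F] = F + merge(L[A], L[C], [A C])
  take A:  [A I object] + [C H E J K I object] + [A C]
  take C:  [I object] + [C H E J K I object] + [C]
  take H:  [I object] + [H E J K I object]
  take E:  [I object] + [E J K I object]
  take J:  [I object] + [J K I object]
  take K:  [I object] + [K I object]
  take I:  [I object] + [I object]
  take object:  [object] + [object]
MRO: F A C H E J K I object
H is at position 3; next is E.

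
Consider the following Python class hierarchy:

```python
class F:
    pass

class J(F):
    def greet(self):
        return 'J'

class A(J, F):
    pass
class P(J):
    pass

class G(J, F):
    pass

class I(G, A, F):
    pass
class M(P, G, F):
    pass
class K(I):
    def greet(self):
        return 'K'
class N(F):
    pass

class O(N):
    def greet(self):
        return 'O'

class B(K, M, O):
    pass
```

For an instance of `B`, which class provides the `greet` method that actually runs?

L[B] = B + merge(L[K], L[M], L[O], [K M O])
  take K:  [K I G A J F object] + [M P G J F object] + [O N F object] + [K M O]
  take I:  [I G A J F object] + [M P G J F object] + [O N F object] + [M O]
  take M:  [G A J F object] + [M P G J F object] + [O N F object] + [M O]
  take P:  [G A J F object] + [P G J F object] + [O N F object] + [O]
  take G:  [G A J F object] + [G J F object] + [O N F object] + [O]
  take A:  [A J F object] + [J F object] + [O N F object] + [O]
  take J:  [J F object] + [J F object] + [O N F object] + [O]
  take O:  [F object] + [F object] + [O N F object] + [O]
  take N:  [F object] + [F object] + [N F object]
  take F:  [F object] + [F object] + [F object]
  take object:  [object] + [object] + [object]
MRO: B K I M P G A J O N F object
greet is defined in: J, K, O. First along the MRO is K.

K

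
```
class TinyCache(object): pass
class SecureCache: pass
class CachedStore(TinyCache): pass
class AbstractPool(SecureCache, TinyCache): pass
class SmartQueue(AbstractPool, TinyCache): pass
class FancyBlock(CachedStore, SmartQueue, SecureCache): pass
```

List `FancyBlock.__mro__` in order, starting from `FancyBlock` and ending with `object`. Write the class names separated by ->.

FancyBlock -> CachedStore -> SmartQueue -> AbstractPool -> SecureCache -> TinyCache -> object

L[FancyBlock] = FancyBlock + merge(L[CachedStore], L[SmartQueue], L[SecureCache], [CachedStore SmartQueue SecureCache])
  take CachedStore:  [CachedStore TinyCache object] + [SmartQueue AbstractPool SecureCache TinyCache object] + [SecureCache object] + [CachedStore SmartQueue SecureCache]
  take SmartQueue:  [TinyCache object] + [SmartQueue AbstractPool SecureCache TinyCache object] + [SecureCache object] + [SmartQueue SecureCache]
  take AbstractPool:  [TinyCache object] + [AbstractPool SecureCache TinyCache object] + [SecureCache object] + [SecureCache]
  take SecureCache:  [TinyCache object] + [SecureCache TinyCache object] + [SecureCache object] + [SecureCache]
  take TinyCache:  [TinyCache object] + [TinyCache object] + [object]
  take object:  [object] + [object] + [object]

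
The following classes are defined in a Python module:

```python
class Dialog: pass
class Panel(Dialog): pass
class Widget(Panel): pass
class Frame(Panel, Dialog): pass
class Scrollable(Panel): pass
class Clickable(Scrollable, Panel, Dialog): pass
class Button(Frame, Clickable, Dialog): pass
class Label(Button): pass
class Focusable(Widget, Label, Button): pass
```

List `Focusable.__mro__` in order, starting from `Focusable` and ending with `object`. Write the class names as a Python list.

[Focusable, Widget, Label, Button, Frame, Clickable, Scrollable, Panel, Dialog, object]

L[Focusable] = Focusable + merge(L[Widget], L[Label], L[Button], [Widget Label Button])
  take Widget:  [Widget Panel Dialog object] + [Label Button Frame Clickable Scrollable Panel Dialog object] + [Button Frame Clickable Scrollable Panel Dialog object] + [Widget Label Button]
  take Label:  [Panel Dialog object] + [Label Button Frame Clickable Scrollable Panel Dialog object] + [Button Frame Clickable Scrollable Panel Dialog object] + [Label Button]
  take Button:  [Panel Dialog object] + [Button Frame Clickable Scrollable Panel Dialog object] + [Button Frame Clickable Scrollable Panel Dialog object] + [Button]
  take Frame:  [Panel Dialog object] + [Frame Clickable Scrollable Panel Dialog object] + [Frame Clickable Scrollable Panel Dialog object]
  take Clickable:  [Panel Dialog object] + [Clickable Scrollable Panel Dialog object] + [Clickable Scrollable Panel Dialog object]
  take Scrollable:  [Panel Dialog object] + [Scrollable Panel Dialog object] + [Scrollable Panel Dialog object]
  take Panel:  [Panel Dialog object] + [Panel Dialog object] + [Panel Dialog object]
  take Dialog:  [Dialog object] + [Dialog object] + [Dialog object]
  take object:  [object] + [object] + [object]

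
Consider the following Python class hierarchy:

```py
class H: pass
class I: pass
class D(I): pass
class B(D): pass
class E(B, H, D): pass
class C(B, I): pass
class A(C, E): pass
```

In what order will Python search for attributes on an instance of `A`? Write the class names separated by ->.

L[A] = A + merge(L[C], L[E], [C E])
  take C:  [C B D I object] + [E B H D I object] + [C E]
  take E:  [B D I object] + [E B H D I object] + [E]
  take B:  [B D I object] + [B H D I object]
  take H:  [D I object] + [H D I object]
  take D:  [D I object] + [D I object]
  take I:  [I object] + [I object]
  take object:  [object] + [object]

A -> C -> E -> B -> H -> D -> I -> object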